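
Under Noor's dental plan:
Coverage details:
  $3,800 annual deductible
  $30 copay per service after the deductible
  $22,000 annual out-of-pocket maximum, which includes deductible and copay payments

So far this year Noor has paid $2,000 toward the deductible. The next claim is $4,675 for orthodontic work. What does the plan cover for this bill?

$2,845

Deductible still to meet: $3,800 − $2,000 = $1,800.
After the $1,800 deductible portion, $4,675 − $1,800 = $2,875 is subject to the copay.
Copay on this service: $30.
So the patient owes $1,800 + $30 = $1,830 before any cap.
Total out-of-pocket so far would be $2,000 + $1,830 = $3,830, below the $22,000 cap — no reduction.
Insurer pays the balance: $4,675 − $1,830 = $2,845.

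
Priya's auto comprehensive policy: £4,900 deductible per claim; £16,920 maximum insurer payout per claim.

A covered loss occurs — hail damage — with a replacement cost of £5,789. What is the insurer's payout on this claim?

Subtract the deductible: £5,789 − £4,900 = £889.
£889 ≤ £16,920, so the limit doesn't bind; insurer pays £889.

£889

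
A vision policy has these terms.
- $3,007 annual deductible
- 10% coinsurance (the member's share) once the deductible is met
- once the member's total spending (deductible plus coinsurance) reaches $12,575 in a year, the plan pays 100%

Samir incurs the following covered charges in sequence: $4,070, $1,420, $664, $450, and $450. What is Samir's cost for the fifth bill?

Claim 1 — $4,070: $3,007 finishes the deductible; $1,063 goes to coinsurance; coinsurance $1,063 × 10% = $106.30. Cost to member: $3,113.30. OOP to date $3,113.30.
Claim 2 — $1,420: deductible already satisfied, so member's share is 10% × $1,420 = $142. Member owes $142 (running OOP $3,255.30).
Claim 3 — $664: deductible already satisfied, so member's share is 10% × $664 = $66.40. Member owes $66.40 (running OOP $3,321.70).
Claim 4 — $450: deductible met; 10% of $450 = $45. Cost to member: $45. OOP to date $3,366.70.
Claim 5 — $450: deductible met; 10% of $450 = $45. Member pays $45; OOP now $3,411.70.

$45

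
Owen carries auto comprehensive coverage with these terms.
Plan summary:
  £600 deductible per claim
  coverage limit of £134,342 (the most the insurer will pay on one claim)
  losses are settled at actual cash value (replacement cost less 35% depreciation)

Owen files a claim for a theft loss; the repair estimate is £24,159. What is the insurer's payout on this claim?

£15,103.35

At 35% depreciation, ACV = £24,159 − £8,455.65 = £15,703.35.
Subtract the deductible: £15,703.35 − £600 = £15,103.35.
That's under the £134,342 cap, so the insurer reimburses the full £15,103.35.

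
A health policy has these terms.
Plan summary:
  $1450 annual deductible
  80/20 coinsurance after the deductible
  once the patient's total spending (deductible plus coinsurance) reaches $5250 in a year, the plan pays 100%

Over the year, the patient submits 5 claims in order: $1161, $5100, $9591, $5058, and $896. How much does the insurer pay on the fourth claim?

#1 ($1161): fully absorbed by the deductible. Patient owes $1161 (running OOP $1161). Insurer: $1161 − $1161 = $0.
#2 ($5100): $289 finishes the deductible; $4811 goes to coinsurance; coinsurance $4811 × 20% = $962.20. Cost to patient: $1251.20. OOP to date $2412.20. Plan pays $5100 − $1251.20 = $3848.80.
#3 ($9591): deductible met; 20% of $9591 = $1918.20. Patient owes $1918.20 (running OOP $4330.40). Insurer: $9591 − $1918.20 = $7672.80.
#4 ($5058): deductible already satisfied, so patient's share is 20% × $5058 = $1011.60. Adding that to $4330.40 gives $5342, past the $5250 cap; patient pays only $5250 − $4330.40 = $919.60. Plan pays $5058 − $919.60 = $4138.40.

$4138.40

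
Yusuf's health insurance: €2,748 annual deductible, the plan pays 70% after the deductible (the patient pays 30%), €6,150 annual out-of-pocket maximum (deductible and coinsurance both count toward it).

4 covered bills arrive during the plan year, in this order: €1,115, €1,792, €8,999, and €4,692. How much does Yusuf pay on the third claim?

#1 (€1,115): fully absorbed by the deductible. Cost to patient: €1,115. OOP to date €1,115.
#2 (€1,792): €1,633 finishes the deductible; €159 goes to coinsurance; coinsurance €159 × 30% = €47.70. Patient owes €1,680.70 (running OOP €2,795.70).
#3 (€8,999): 30% coinsurance on €8,999 = €2,699.70. Cost to patient: €2,699.70. OOP to date €5,495.40.

€2,699.70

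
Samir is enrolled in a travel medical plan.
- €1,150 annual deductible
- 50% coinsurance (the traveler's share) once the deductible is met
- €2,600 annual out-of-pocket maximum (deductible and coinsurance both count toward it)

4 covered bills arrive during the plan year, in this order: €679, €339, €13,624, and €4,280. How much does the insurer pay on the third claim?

€12,042

Bill 1, €679: all of it applies to the deductible. Cost to traveler: €679. OOP to date €679. Insurer: €679 − €679 = €0.
Bill 2, €339: all of it applies to the deductible. Traveler pays €339; OOP now €1,018. Insurer: €339 − €339 = €0.
Bill 3, €13,624: deductible takes €132, €13,492 remains; traveler's 50% is €6,746. Together that's €132 + €6,746 = €6,878. OOP would hit €7,896 > €2,600, so the cap limits the traveler to €2,600 − €1,018 = €1,582. Plan pays €13,624 − €1,582 = €12,042.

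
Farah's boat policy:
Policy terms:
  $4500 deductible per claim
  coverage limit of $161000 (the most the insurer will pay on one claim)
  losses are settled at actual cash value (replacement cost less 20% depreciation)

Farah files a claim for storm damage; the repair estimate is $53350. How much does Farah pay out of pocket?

At 20% depreciation, ACV = $53350 − $10670 = $42680.
After the deductible, $42680 − $4500 = $38180 remains.
$38180 ≤ $161000, so the limit doesn't bind; insurer pays $38180.
Owner's share is the uncovered remainder: $53350 − $38180 = $15170.

$15170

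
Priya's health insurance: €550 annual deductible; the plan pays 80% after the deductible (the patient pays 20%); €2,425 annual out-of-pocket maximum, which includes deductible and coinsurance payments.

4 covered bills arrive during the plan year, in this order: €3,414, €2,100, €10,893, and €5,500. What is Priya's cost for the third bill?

€882.20

Bill 1, €3,414: €550 to deductible, leaving €2,864; patient's 20% is €572.80. Cost to patient: €1,122.80. OOP to date €1,122.80.
Bill 2, €2,100: 20% coinsurance on €2,100 = €420. Patient owes €420 (running OOP €1,542.80).
Bill 3, €10,893: deductible already satisfied, so patient's share is 20% × €10,893 = €2,178.60. Adding that to €1,542.80 gives €3,721.40, past the €2,425 cap; patient pays only €2,425 − €1,542.80 = €882.20.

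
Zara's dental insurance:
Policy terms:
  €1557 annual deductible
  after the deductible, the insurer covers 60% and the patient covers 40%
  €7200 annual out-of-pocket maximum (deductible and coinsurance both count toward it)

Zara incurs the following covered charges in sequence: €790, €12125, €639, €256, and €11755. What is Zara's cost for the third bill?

€255.60

Claim 1 — €790: entire amount goes to the deductible. Patient owes €790 (running OOP €790).
Claim 2 — €12125: deductible takes €767, €11358 remains; patient's 40% is €4543.20. Patient pays €5310.20; OOP now €6100.20.
Claim 3 — €639: deductible already satisfied, so patient's share is 40% × €639 = €255.60. Patient pays €255.60; OOP now €6355.80.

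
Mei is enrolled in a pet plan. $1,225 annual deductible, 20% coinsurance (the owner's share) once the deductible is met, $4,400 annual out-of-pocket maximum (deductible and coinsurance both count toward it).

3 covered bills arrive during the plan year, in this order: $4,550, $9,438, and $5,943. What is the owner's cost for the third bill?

Bill 1, $4,550: $1,225 to deductible, leaving $3,325; owner's 20% is $665. Cost to owner: $1,890. OOP to date $1,890.
Bill 2, $9,438: deductible met; 20% of $9,438 = $1,887.60. Owner owes $1,887.60 (running OOP $3,777.60).
Bill 3, $5,943: deductible met; 20% of $5,943 = $1,188.60. Adding that to $3,777.60 gives $4,966.20, past the $4,400 cap; owner pays only $4,400 − $3,777.60 = $622.40.

$622.40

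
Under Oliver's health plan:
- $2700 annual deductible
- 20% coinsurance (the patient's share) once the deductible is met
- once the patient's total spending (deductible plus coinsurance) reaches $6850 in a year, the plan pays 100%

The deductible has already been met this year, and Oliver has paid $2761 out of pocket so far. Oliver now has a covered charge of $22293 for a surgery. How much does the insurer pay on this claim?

The deductible is already satisfied, so the full bill goes to coinsurance.
Coinsurance: $22293 × 20% = $4458.60.
That would bring total out-of-pocket to $7219.60, past the $6850 cap. The patient is capped at $6850 − $2761 = $4089 on this claim.
The insurer covers the remainder: $22293 − $4089 = $18204.

$18204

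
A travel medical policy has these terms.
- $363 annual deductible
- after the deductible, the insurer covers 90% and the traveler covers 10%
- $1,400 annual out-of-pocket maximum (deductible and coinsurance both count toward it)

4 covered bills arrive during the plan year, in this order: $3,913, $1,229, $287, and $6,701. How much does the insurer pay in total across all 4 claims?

Claim 1 — $3,913: $363 to deductible, leaving $3,550; traveler's 10% is $355. Cost to traveler: $718. OOP to date $718. Plan pays $3,913 − $718 = $3,195.
Claim 2 — $1,229: deductible met; 10% of $1,229 = $122.90. Cost to traveler: $122.90. OOP to date $840.90. Insurer: $1,229 − $122.90 = $1,106.10.
Claim 3 — $287: 10% coinsurance on $287 = $28.70. Cost to traveler: $28.70. OOP to date $869.60. Plan pays $287 − $28.70 = $258.30.
Claim 4 — $6,701: 10% coinsurance on $6,701 = $670.10. That would push OOP to $1,539.70, over the $1,400 cap, so traveler pays $1,400 − $869.60 = $530.40. Insurer: $6,701 − $530.40 = $6,170.60.
Insurer total = bills − traveler's total = $12,130 − $1,400 = $10,730.

$10,730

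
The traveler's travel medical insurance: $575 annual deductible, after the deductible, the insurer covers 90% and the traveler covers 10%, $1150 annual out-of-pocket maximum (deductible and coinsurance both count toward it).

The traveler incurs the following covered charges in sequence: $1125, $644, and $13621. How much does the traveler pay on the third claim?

Claim 1 ($1125): $575 finishes the deductible; $550 goes to coinsurance; traveler's 10% is $55. Cost to traveler: $630. OOP to date $630.
Claim 2 ($644): 10% coinsurance on $644 = $64.40. Cost to traveler: $64.40. OOP to date $694.40.
Claim 3 ($13621): 10% coinsurance on $13621 = $1362.10. Adding that to $694.40 gives $2056.50, past the $1150 cap; traveler pays only $1150 − $694.40 = $455.60.

$455.60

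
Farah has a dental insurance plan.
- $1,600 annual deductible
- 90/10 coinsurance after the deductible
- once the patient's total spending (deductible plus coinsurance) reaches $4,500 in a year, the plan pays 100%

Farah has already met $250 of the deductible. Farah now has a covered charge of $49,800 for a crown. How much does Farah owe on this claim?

Deductible still to meet: $1,600 − $250 = $1,350.
That leaves $49,800 − $1,350 = $48,450 for coinsurance.
Patient's 10% share of $48,450 is $4,845.
So the patient owes $1,350 + $4,845 = $6,195 before any cap.
That would bring total out-of-pocket to $6,445, past the $4,500 cap. The patient is capped at $4,500 − $250 = $4,250 on this claim.

$4,250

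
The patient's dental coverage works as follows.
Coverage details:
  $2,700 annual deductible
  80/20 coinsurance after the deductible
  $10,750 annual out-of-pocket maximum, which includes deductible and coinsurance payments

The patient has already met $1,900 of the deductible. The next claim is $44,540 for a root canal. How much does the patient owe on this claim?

$8,850

$1,900 of the $2,700 deductible is already met, leaving $800.
The remaining $43,740 (= $44,540 − $800) moves to coinsurance.
20% of $43,740 = $8,748 falls to the patient.
That puts the patient's cost at $800 + $8,748 = $9,548 before any cap.
Adding $9,548 to the $1,900 already spent would give $11,448, which exceeds the $10,750 cap; the patient pays just $10,750 − $1,900 = $8,850.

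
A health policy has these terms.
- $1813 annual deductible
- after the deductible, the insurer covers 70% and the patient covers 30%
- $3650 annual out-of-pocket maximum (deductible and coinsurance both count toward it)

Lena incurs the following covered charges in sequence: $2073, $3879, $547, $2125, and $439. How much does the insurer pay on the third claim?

$382.90

Claim 1 ($2073): $1813 finishes the deductible; $260 goes to coinsurance; 30% of $260 = $78. Cost to patient: $1891. OOP to date $1891. Plan pays $2073 − $1891 = $182.
Claim 2 ($3879): 30% coinsurance on $3879 = $1163.70. Patient pays $1163.70; OOP now $3054.70. Plan pays $3879 − $1163.70 = $2715.30.
Claim 3 ($547): deductible already satisfied, so patient's share is 30% × $547 = $164.10. Cost to patient: $164.10. OOP to date $3218.80. Plan pays $547 − $164.10 = $382.90.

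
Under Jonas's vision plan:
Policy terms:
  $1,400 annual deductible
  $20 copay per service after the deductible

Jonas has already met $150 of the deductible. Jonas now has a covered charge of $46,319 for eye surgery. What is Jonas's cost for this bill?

Deductible still to meet: $1,400 − $150 = $1,250.
That leaves $46,319 − $1,250 = $45,069 for the copay.
Copay on this service: $20.
So the member owes $1,250 + $20 = $1,270.

$1,270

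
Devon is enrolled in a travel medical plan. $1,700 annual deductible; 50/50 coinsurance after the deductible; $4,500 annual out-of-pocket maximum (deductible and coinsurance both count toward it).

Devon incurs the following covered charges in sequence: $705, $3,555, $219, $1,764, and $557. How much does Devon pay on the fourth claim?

Bill 1, $705: all of it applies to the deductible. Traveler owes $705 (running OOP $705).
Bill 2, $3,555: deductible takes $995, $2,560 remains; coinsurance $2,560 × 50% = $1,280. Cost to traveler: $2,275. OOP to date $2,980.
Bill 3, $219: deductible already satisfied, so traveler's share is 50% × $219 = $109.50. Traveler owes $109.50 (running OOP $3,089.50).
Bill 4, $1,764: deductible met; 50% of $1,764 = $882. Traveler pays $882; OOP now $3,971.50.

$882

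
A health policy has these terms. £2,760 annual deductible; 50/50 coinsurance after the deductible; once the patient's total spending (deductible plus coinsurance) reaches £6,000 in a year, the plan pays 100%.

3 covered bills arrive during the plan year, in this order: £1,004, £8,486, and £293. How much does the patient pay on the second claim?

Claim 1 — £1,004: all of it applies to the deductible. Patient pays £1,004; OOP now £1,004.
Claim 2 — £8,486: deductible takes £1,756, £6,730 remains; 50% of £6,730 = £3,365. Deductible plus coinsurance: £1,756 + £3,365 = £5,121. OOP would hit £6,125 > £6,000, so the cap limits the patient to £6,000 − £1,004 = £4,996.

£4,996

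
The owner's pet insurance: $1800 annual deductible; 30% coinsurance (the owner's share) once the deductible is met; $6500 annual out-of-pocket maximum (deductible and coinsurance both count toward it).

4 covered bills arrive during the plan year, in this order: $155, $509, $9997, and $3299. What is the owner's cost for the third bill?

Bill 1, $155: all of it applies to the deductible. Cost to owner: $155. OOP to date $155.
Bill 2, $509: entire amount goes to the deductible. Owner owes $509 (running OOP $664).
Bill 3, $9997: $1136 finishes the deductible; $8861 goes to coinsurance; owner's 30% is $2658.30. Owner pays $3794.30; OOP now $4458.30.

$3794.30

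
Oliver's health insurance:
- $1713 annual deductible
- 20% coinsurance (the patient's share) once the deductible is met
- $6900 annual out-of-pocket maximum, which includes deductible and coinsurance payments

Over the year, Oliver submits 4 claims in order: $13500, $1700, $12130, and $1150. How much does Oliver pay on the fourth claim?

Claim 1 ($13500): deductible takes $1713, $11787 remains; 20% of $11787 = $2357.40. Patient pays $4070.40; OOP now $4070.40.
Claim 2 ($1700): deductible met; 20% of $1700 = $340. Patient owes $340 (running OOP $4410.40).
Claim 3 ($12130): deductible already satisfied, so patient's share is 20% × $12130 = $2426. Cost to patient: $2426. OOP to date $6836.40.
Claim 4 ($1150): 20% coinsurance on $1150 = $230. That would push OOP to $7066.40, over the $6900 cap, so patient pays $6900 − $6836.40 = $63.60.

$63.60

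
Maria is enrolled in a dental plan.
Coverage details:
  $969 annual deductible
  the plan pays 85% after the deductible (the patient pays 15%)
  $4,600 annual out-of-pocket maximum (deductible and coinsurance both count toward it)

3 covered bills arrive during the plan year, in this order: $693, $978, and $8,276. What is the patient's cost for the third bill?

$1,241.40

Claim 1 — $693: entire amount goes to the deductible. Patient owes $693 (running OOP $693).
Claim 2 — $978: deductible takes $276, $702 remains; 15% of $702 = $105.30. Patient pays $381.30; OOP now $1,074.30.
Claim 3 — $8,276: deductible met; 15% of $8,276 = $1,241.40. Cost to patient: $1,241.40. OOP to date $2,315.70.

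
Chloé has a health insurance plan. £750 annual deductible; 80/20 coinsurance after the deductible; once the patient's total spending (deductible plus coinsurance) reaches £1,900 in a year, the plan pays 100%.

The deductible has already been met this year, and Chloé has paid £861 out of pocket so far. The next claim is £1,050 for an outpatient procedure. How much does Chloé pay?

With the deductible met, the entire £1,050 is subject to coinsurance.
20% of £1,050 = £210 falls to the patient.
Year-to-date out-of-pocket becomes £861 + £210 = £1,071, still under the £1,900 maximum, so no cap applies.

£210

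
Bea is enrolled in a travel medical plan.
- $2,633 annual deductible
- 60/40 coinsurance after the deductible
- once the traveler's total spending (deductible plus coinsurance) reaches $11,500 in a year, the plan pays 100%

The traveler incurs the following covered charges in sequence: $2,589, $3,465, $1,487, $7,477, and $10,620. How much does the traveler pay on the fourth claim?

$2,990.80

Claim 1 ($2,589): fully absorbed by the deductible. Cost to traveler: $2,589. OOP to date $2,589.
Claim 2 ($3,465): $44 finishes the deductible; $3,421 goes to coinsurance; traveler's 40% is $1,368.40. Cost to traveler: $1,412.40. OOP to date $4,001.40.
Claim 3 ($1,487): deductible already satisfied, so traveler's share is 40% × $1,487 = $594.80. Traveler pays $594.80; OOP now $4,596.20.
Claim 4 ($7,477): deductible already satisfied, so traveler's share is 40% × $7,477 = $2,990.80. Traveler pays $2,990.80; OOP now $7,587.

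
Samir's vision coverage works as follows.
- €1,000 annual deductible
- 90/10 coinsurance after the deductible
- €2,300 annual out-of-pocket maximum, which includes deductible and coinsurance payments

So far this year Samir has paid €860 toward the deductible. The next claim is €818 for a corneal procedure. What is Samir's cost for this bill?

Deductible still to meet: €1,000 − €860 = €140.
The remaining €678 (= €818 − €140) moves to coinsurance.
Coinsurance: €678 × 10% = €67.80.
That puts the member's cost at €140 + €67.80 = €207.80 before any cap.
Total out-of-pocket so far would be €860 + €207.80 = €1,067.80, below the €2,300 cap — no reduction.

€207.80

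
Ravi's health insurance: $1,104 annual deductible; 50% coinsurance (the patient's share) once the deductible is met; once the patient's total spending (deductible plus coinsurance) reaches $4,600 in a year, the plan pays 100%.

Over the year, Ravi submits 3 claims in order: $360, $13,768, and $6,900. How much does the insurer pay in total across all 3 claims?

#1 ($360): all of it applies to the deductible. Cost to patient: $360. OOP to date $360. Plan pays $360 − $360 = $0.
#2 ($13,768): $744 to deductible, leaving $13,024; coinsurance $13,024 × 50% = $6,512. Together that's $744 + $6,512 = $7,256. That would push OOP to $7,616, over the $4,600 cap, so patient pays $4,600 − $360 = $4,240. Plan pays $13,768 − $4,240 = $9,528.
#3 ($6,900): deductible met; 50% of $6,900 = $3,450. That would push OOP to $8,050, over the $4,600 cap, so patient pays $4,600 − $4,600 = $0. Plan pays $6,900 − $0 = $6,900.
Insurer total = bills − patient's total = $21,028 − $4,600 = $16,428.

$16,428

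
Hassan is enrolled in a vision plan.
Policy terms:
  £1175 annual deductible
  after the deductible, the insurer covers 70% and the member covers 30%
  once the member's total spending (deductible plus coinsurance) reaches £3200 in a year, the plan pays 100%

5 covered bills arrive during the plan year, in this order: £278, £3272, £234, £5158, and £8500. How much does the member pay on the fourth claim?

Bill 1, £278: fully absorbed by the deductible. Member pays £278; OOP now £278.
Bill 2, £3272: deductible takes £897, £2375 remains; coinsurance £2375 × 30% = £712.50. Cost to member: £1609.50. OOP to date £1887.50.
Bill 3, £234: deductible met; 30% of £234 = £70.20. Cost to member: £70.20. OOP to date £1957.70.
Bill 4, £5158: deductible already satisfied, so member's share is 30% × £5158 = £1547.40. OOP would hit £3505.10 > £3200, so the cap limits the member to £3200 − £1957.70 = £1242.30.

£1242.30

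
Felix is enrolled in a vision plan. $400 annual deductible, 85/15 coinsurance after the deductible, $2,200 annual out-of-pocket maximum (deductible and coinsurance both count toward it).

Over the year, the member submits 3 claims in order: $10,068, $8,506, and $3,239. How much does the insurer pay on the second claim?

$8,156.20

#1 ($10,068): $400 to deductible, leaving $9,668; member's 15% is $1,450.20. Member pays $1,850.20; OOP now $1,850.20. Plan pays $10,068 − $1,850.20 = $8,217.80.
#2 ($8,506): deductible already satisfied, so member's share is 15% × $8,506 = $1,275.90. OOP would hit $3,126.10 > $2,200, so the cap limits the member to $2,200 − $1,850.20 = $349.80. Insurer: $8,506 − $349.80 = $8,156.20.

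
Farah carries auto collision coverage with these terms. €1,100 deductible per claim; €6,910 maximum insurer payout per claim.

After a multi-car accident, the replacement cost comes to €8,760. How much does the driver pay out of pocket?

€1,850

Subtract the deductible: €8,760 − €1,100 = €7,660.
The €6,910 per-incident cap binds; insurer pays €6,910.
The driver bears the rest of the original loss: €8,760 − €6,910 = €1,850.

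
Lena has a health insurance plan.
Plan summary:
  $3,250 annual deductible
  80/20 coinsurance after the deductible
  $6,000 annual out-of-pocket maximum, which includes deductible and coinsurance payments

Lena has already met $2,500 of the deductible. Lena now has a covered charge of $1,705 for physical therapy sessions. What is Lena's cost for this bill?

$941

Remaining deductible: $3,250 − $2,500 = $750.
After the $750 deductible portion, $1,705 − $750 = $955 is subject to coinsurance.
20% of $955 = $191 falls to the patient.
Patient responsibility before any cap: $750 + $191 = $941.
Year-to-date out-of-pocket becomes $2,500 + $941 = $3,441, still under the $6,000 maximum, so no cap applies.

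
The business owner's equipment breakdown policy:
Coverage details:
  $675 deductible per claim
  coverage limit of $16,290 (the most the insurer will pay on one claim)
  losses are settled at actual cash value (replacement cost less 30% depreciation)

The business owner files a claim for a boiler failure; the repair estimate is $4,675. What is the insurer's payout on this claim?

Depreciate 30%: the covered value is $4,675 × 0.7 = $3,272.50.
Subtract the deductible: $3,272.50 − $675 = $2,597.50.
$2,597.50 is within the $16,290 limit, so the insurer pays $2,597.50.

$2,597.50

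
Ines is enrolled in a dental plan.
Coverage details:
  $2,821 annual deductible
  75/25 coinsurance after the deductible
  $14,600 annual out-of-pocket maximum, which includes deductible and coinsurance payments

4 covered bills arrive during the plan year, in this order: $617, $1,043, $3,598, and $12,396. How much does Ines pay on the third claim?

Claim 1 — $617: fully absorbed by the deductible. Patient owes $617 (running OOP $617).
Claim 2 — $1,043: entire amount goes to the deductible. Patient owes $1,043 (running OOP $1,660).
Claim 3 — $3,598: $1,161 finishes the deductible; $2,437 goes to coinsurance; 25% of $2,437 = $609.25. Patient pays $1,770.25; OOP now $3,430.25.

$1,770.25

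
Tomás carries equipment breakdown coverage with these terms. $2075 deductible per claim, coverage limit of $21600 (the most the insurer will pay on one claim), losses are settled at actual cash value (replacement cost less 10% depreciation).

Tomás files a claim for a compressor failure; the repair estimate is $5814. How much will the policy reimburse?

$3157.60

At 10% depreciation, ACV = $5814 − $581.40 = $5232.60.
Less the $2075 deductible: $5232.60 − $2075 = $3157.60.
$3157.60 is within the $21600 limit, so the insurer pays $3157.60.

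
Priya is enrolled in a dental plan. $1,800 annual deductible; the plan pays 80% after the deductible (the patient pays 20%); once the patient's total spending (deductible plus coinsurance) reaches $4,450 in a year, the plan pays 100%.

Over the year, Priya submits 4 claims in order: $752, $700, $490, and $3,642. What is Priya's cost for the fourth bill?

$728.40

#1 ($752): fully absorbed by the deductible. Cost to patient: $752. OOP to date $752.
#2 ($700): all of it applies to the deductible. Patient owes $700 (running OOP $1,452).
#3 ($490): deductible takes $348, $142 remains; patient's 20% is $28.40. Cost to patient: $376.40. OOP to date $1,828.40.
#4 ($3,642): 20% coinsurance on $3,642 = $728.40. Patient pays $728.40; OOP now $2,556.80.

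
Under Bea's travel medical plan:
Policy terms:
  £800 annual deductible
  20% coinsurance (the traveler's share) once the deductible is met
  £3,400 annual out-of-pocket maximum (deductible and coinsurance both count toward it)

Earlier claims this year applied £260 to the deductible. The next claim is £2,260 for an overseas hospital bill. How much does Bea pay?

Deductible still to meet: £800 − £260 = £540.
The remaining £1,720 (= £2,260 − £540) moves to coinsurance.
Traveler's 20% share of £1,720 is £344.
So the traveler owes £540 + £344 = £884 before any cap.
Year-to-date out-of-pocket becomes £260 + £884 = £1,144, still under the £3,400 maximum, so no cap applies.

£884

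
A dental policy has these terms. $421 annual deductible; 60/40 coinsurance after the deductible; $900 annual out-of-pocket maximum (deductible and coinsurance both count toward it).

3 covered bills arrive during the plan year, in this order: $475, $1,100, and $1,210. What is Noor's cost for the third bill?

$17.40

#1 ($475): deductible takes $421, $54 remains; coinsurance $54 × 40% = $21.60. Patient pays $442.60; OOP now $442.60.
#2 ($1,100): 40% coinsurance on $1,100 = $440. Patient owes $440 (running OOP $882.60).
#3 ($1,210): 40% coinsurance on $1,210 = $484. That would push OOP to $1,366.60, over the $900 cap, so patient pays $900 − $882.60 = $17.40.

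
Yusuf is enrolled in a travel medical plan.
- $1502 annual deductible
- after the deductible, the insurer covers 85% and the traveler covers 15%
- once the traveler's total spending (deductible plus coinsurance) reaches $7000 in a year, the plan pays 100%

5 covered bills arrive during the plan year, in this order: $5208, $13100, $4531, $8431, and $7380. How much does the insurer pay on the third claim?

#1 ($5208): deductible takes $1502, $3706 remains; coinsurance $3706 × 15% = $555.90. Traveler owes $2057.90 (running OOP $2057.90). Plan pays $5208 − $2057.90 = $3150.10.
#2 ($13100): deductible met; 15% of $13100 = $1965. Traveler owes $1965 (running OOP $4022.90). Plan pays $13100 − $1965 = $11135.
#3 ($4531): deductible already satisfied, so traveler's share is 15% × $4531 = $679.65. Cost to traveler: $679.65. OOP to date $4702.55. Plan pays $4531 − $679.65 = $3851.35.

$3851.35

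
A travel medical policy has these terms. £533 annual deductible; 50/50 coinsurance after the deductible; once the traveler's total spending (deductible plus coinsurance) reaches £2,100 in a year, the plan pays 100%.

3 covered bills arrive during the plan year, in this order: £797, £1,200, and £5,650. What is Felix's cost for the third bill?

Claim 1 (£797): deductible takes £533, £264 remains; coinsurance £264 × 50% = £132. Traveler owes £665 (running OOP £665).
Claim 2 (£1,200): deductible already satisfied, so traveler's share is 50% × £1,200 = £600. Cost to traveler: £600. OOP to date £1,265.
Claim 3 (£5,650): 50% coinsurance on £5,650 = £2,825. Adding that to £1,265 gives £4,090, past the £2,100 cap; traveler pays only £2,100 − £1,265 = £835.

£835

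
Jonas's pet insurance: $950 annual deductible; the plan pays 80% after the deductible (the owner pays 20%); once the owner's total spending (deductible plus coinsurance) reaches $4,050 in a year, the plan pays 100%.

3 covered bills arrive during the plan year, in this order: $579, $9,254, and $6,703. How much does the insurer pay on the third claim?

#1 ($579): all of it applies to the deductible. Owner pays $579; OOP now $579. Insurer: $579 − $579 = $0.
#2 ($9,254): deductible takes $371, $8,883 remains; 20% of $8,883 = $1,776.60. Owner pays $2,147.60; OOP now $2,726.60. Plan pays $9,254 − $2,147.60 = $7,106.40.
#3 ($6,703): 20% coinsurance on $6,703 = $1,340.60. Adding that to $2,726.60 gives $4,067.20, past the $4,050 cap; owner pays only $4,050 − $2,726.60 = $1,323.40. Insurer: $6,703 − $1,323.40 = $5,379.60.

$5,379.60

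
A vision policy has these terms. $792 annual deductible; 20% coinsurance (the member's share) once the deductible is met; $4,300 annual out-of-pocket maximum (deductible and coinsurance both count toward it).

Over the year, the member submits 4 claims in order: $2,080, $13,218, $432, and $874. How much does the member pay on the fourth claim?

Claim 1 — $2,080: deductible takes $792, $1,288 remains; 20% of $1,288 = $257.60. Member owes $1,049.60 (running OOP $1,049.60).
Claim 2 — $13,218: 20% coinsurance on $13,218 = $2,643.60. Member owes $2,643.60 (running OOP $3,693.20).
Claim 3 — $432: deductible met; 20% of $432 = $86.40. Member pays $86.40; OOP now $3,779.60.
Claim 4 — $874: deductible already satisfied, so member's share is 20% × $874 = $174.80. Cost to member: $174.80. OOP to date $3,954.40.

$174.80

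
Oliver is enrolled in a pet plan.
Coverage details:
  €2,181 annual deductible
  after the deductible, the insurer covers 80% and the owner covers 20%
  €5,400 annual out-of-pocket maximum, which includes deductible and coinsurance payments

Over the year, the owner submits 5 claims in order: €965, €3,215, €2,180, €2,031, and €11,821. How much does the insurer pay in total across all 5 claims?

Claim 1 — €965: fully absorbed by the deductible. Owner pays €965; OOP now €965. Plan pays €965 − €965 = €0.
Claim 2 — €3,215: €1,216 to deductible, leaving €1,999; coinsurance €1,999 × 20% = €399.80. Owner owes €1,615.80 (running OOP €2,580.80). Insurer: €3,215 − €1,615.80 = €1,599.20.
Claim 3 — €2,180: 20% coinsurance on €2,180 = €436. Owner pays €436; OOP now €3,016.80. Insurer: €2,180 − €436 = €1,744.
Claim 4 — €2,031: deductible met; 20% of €2,031 = €406.20. Owner pays €406.20; OOP now €3,423. Plan pays €2,031 − €406.20 = €1,624.80.
Claim 5 — €11,821: deductible met; 20% of €11,821 = €2,364.20. Adding that to €3,423 gives €5,787.20, past the €5,400 cap; owner pays only €5,400 − €3,423 = €1,977. Plan pays €11,821 − €1,977 = €9,844.
Insurer total: €0 + €1,599.20 + €1,744 + €1,624.80 + €9,844 = €14,812.

€14,812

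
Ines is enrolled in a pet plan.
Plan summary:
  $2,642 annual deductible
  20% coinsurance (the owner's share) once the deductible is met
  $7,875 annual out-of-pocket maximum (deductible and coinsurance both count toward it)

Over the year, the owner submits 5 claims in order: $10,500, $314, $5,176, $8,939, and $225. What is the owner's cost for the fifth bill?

$45

Claim 1 — $10,500: deductible takes $2,642, $7,858 remains; 20% of $7,858 = $1,571.60. Owner pays $4,213.60; OOP now $4,213.60.
Claim 2 — $314: 20% coinsurance on $314 = $62.80. Owner owes $62.80 (running OOP $4,276.40).
Claim 3 — $5,176: 20% coinsurance on $5,176 = $1,035.20. Owner pays $1,035.20; OOP now $5,311.60.
Claim 4 — $8,939: 20% coinsurance on $8,939 = $1,787.80. Cost to owner: $1,787.80. OOP to date $7,099.40.
Claim 5 — $225: deductible already satisfied, so owner's share is 20% × $225 = $45. Owner owes $45 (running OOP $7,144.40).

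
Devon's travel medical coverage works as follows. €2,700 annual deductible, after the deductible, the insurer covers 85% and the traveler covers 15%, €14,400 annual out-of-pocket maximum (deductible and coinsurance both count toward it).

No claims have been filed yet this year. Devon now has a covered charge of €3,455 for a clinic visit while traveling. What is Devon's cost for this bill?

€2,813.25

Deductible not yet touched, so the first €2,700 of the bill goes to the deductible.
That leaves €3,455 − €2,700 = €755 for coinsurance.
15% of €755 = €113.25 falls to the traveler.
Traveler responsibility before any cap: €2,700 + €113.25 = €2,813.25.
Year-to-date out-of-pocket becomes €0 + €2,813.25 = €2,813.25, still under the €14,400 maximum, so no cap applies.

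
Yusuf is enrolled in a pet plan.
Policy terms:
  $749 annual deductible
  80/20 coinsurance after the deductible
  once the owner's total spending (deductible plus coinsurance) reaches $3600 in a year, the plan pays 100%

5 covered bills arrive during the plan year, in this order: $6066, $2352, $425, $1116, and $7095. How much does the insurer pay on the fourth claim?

$892.80

Bill 1, $6066: $749 finishes the deductible; $5317 goes to coinsurance; coinsurance $5317 × 20% = $1063.40. Owner owes $1812.40 (running OOP $1812.40). Plan pays $6066 − $1812.40 = $4253.60.
Bill 2, $2352: deductible met; 20% of $2352 = $470.40. Owner pays $470.40; OOP now $2282.80. Plan pays $2352 − $470.40 = $1881.60.
Bill 3, $425: deductible met; 20% of $425 = $85. Owner owes $85 (running OOP $2367.80). Insurer: $425 − $85 = $340.
Bill 4, $1116: deductible already satisfied, so owner's share is 20% × $1116 = $223.20. Owner pays $223.20; OOP now $2591. Plan pays $1116 − $223.20 = $892.80.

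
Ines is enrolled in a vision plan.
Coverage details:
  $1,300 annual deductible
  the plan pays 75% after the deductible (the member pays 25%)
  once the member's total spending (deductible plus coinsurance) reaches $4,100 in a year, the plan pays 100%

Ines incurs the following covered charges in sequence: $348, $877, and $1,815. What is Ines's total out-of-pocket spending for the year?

Claim 1 — $348: entire amount goes to the deductible. Member pays $348; OOP now $348.
Claim 2 — $877: fully absorbed by the deductible. Cost to member: $877. OOP to date $1,225.
Claim 3 — $1,815: deductible takes $75, $1,740 remains; coinsurance $1,740 × 25% = $435. Member pays $510; OOP now $1,735.
Total paid by the member: $348 + $877 + $510 = $1,735.

$1,735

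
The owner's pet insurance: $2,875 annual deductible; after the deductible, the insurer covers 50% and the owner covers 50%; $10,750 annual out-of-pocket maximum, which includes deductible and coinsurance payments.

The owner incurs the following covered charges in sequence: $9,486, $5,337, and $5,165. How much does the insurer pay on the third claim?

$3,264

Bill 1, $9,486: $2,875 finishes the deductible; $6,611 goes to coinsurance; 50% of $6,611 = $3,305.50. Owner pays $6,180.50; OOP now $6,180.50. Plan pays $9,486 − $6,180.50 = $3,305.50.
Bill 2, $5,337: 50% coinsurance on $5,337 = $2,668.50. Cost to owner: $2,668.50. OOP to date $8,849. Insurer: $5,337 − $2,668.50 = $2,668.50.
Bill 3, $5,165: deductible met; 50% of $5,165 = $2,582.50. OOP would hit $11,431.50 > $10,750, so the cap limits the owner to $10,750 − $8,849 = $1,901. Plan pays $5,165 − $1,901 = $3,264.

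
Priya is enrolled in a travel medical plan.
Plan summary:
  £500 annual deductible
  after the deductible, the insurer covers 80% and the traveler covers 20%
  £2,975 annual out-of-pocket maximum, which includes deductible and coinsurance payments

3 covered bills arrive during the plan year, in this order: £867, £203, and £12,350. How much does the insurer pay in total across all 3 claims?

£10,445

#1 (£867): £500 to deductible, leaving £367; coinsurance £367 × 20% = £73.40. Traveler pays £573.40; OOP now £573.40. Plan pays £867 − £573.40 = £293.60.
#2 (£203): deductible met; 20% of £203 = £40.60. Cost to traveler: £40.60. OOP to date £614. Plan pays £203 − £40.60 = £162.40.
#3 (£12,350): deductible met; 20% of £12,350 = £2,470. Adding that to £614 gives £3,084, past the £2,975 cap; traveler pays only £2,975 − £614 = £2,361. Plan pays £12,350 − £2,361 = £9,989.
Insurer total = bills − traveler's total = £13,420 − £2,975 = £10,445.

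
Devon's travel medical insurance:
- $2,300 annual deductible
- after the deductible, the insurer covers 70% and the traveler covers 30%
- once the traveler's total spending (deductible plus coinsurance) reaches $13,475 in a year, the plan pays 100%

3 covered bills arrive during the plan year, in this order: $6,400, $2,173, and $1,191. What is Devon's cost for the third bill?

$357.30

Claim 1 — $6,400: deductible takes $2,300, $4,100 remains; traveler's 30% is $1,230. Traveler pays $3,530; OOP now $3,530.
Claim 2 — $2,173: deductible already satisfied, so traveler's share is 30% × $2,173 = $651.90. Traveler pays $651.90; OOP now $4,181.90.
Claim 3 — $1,191: deductible met; 30% of $1,191 = $357.30. Cost to traveler: $357.30. OOP to date $4,539.20.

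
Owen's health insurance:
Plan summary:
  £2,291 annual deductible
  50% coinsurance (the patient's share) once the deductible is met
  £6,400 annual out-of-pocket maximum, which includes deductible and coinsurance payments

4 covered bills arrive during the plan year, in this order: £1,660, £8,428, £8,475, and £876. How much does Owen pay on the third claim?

£210.50

#1 (£1,660): all of it applies to the deductible. Cost to patient: £1,660. OOP to date £1,660.
#2 (£8,428): £631 finishes the deductible; £7,797 goes to coinsurance; coinsurance £7,797 × 50% = £3,898.50. Patient owes £4,529.50 (running OOP £6,189.50).
#3 (£8,475): deductible met; 50% of £8,475 = £4,237.50. Adding that to £6,189.50 gives £10,427, past the £6,400 cap; patient pays only £6,400 − £6,189.50 = £210.50.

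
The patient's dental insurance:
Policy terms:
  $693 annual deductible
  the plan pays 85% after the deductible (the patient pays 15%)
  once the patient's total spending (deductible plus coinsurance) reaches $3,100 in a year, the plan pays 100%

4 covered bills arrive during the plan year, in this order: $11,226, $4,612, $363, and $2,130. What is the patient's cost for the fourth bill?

$80.80

Claim 1 — $11,226: deductible takes $693, $10,533 remains; patient's 15% is $1,579.95. Cost to patient: $2,272.95. OOP to date $2,272.95.
Claim 2 — $4,612: deductible already satisfied, so patient's share is 15% × $4,612 = $691.80. Cost to patient: $691.80. OOP to date $2,964.75.
Claim 3 — $363: deductible met; 15% of $363 = $54.45. Patient owes $54.45 (running OOP $3,019.20).
Claim 4 — $2,130: deductible met; 15% of $2,130 = $319.50. That would push OOP to $3,338.70, over the $3,100 cap, so patient pays $3,100 − $3,019.20 = $80.80.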